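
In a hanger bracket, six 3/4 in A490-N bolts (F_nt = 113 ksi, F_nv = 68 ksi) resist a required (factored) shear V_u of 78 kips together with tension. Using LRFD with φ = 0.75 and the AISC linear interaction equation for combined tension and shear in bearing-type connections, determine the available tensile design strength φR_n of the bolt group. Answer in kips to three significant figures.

162 kips

A_b = π·0.75²/4 = 0.4418 in²; f_rv = 78 / (6 × 0.4418) = 29.43 ksi.
F'_nt = 1.3 F_nt − (F_nt / φF_nv) f_rv = 1.3·113 − (113/(0.75·68))·29.43 = 81.7 ksi, capped at F_nt → F'_nt = 81.7 ksi.
R_n = F'_nt · A_b · n = 81.7 × 0.4418 × 6 = 216.6 kips.
Design strength φR_n = 0.75 × 216.6 = 162 kips.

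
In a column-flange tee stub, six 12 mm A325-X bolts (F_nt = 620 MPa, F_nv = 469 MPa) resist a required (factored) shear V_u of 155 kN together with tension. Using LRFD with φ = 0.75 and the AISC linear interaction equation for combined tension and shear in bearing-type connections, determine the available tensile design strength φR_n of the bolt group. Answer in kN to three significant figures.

205 kN

A_b = π·12²/4 = 113.1 mm²; f_rv = 155 × 1000 / (6 × 113.1) = 228.4 MPa.
F'_nt = 1.3 F_nt − (F_nt / φF_nv) f_rv = 1.3·620 − (620/(0.75·469))·228.4 = 403.4 MPa, capped at F_nt → F'_nt = 403.4 MPa.
R_n = F'_nt · A_b · n = 403.4 × 113.1 × 6 / 1000 = 273.7 kN.
Design strength φR_n = 0.75 × 273.7 = 205 kN.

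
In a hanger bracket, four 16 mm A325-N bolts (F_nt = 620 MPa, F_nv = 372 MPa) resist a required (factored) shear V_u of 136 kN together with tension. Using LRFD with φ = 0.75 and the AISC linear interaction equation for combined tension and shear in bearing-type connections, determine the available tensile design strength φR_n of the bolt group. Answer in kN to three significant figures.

A_b = π·16²/4 = 201.1 mm²; f_rv = 136 × 1000 / (4 × 201.1) = 169.1 MPa.
F'_nt = 1.3 F_nt − (F_nt / φF_nv) f_rv = 1.3·620 − (620/(0.75·372))·169.1 = 430.2 MPa, capped at F_nt → F'_nt = 430.2 MPa.
R_n = F'_nt · A_b · n = 430.2 × 201.1 × 4 / 1000 = 346 kN.
Design strength φR_n = 0.75 × 346 = 260 kN.

260 kN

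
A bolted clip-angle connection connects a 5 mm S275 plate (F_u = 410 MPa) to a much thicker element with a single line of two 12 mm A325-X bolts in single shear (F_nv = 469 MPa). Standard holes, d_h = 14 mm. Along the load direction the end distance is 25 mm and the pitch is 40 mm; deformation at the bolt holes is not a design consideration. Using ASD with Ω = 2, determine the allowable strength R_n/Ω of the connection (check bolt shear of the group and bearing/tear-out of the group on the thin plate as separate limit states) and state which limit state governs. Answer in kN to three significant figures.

53 kN (bolt shear governs)

Bolt shear: A_b = π·12²/4 = 113.1 mm²; R_n = 469 × 113.1 × 2 × 1 / 1000 = 106.1 kN → 106.1 / 2 = 53 kN.
Bearing (1.5 l_c t F_u ≤ 3.0 d t F_u): upper limit = 3.0·12·5·410 / 1000 = 73.8 kN.
  Edge l_c = 25 − 14/2 = 18 → r_n = 55.35 kN; interior l_c = 40 − 14 = 26 → r_n = 73.8 kN.
  R_n,bearing = 1·55.35 + 1·73.8 = 129.2 kN → 129.2 / 2 = 64.6 kN.
Bolt shear governs: 53 kN.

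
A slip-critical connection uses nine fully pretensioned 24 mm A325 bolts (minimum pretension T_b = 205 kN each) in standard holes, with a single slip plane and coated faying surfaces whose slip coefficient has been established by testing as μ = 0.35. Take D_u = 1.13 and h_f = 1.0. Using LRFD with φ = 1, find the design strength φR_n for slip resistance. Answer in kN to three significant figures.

730 kN

R_n = μ · D_u · h_f · T_b · n_s · n_b = 0.35 × 1.13 × 1.0 × 205 × 1 × 9 = 729.7 kN.
Design strength φR_n = 1 × 729.7 = 730 kN.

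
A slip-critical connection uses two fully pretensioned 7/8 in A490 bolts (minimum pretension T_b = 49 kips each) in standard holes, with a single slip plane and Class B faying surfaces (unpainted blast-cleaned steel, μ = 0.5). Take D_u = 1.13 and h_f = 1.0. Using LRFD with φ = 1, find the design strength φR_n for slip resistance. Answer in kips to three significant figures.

55.4 kips

R_n = μ · D_u · h_f · T_b · n_s · n_b = 0.5 × 1.13 × 1.0 × 49 × 1 × 2 = 55.37 kips.
Design strength φR_n = 1 × 55.37 = 55.4 kips.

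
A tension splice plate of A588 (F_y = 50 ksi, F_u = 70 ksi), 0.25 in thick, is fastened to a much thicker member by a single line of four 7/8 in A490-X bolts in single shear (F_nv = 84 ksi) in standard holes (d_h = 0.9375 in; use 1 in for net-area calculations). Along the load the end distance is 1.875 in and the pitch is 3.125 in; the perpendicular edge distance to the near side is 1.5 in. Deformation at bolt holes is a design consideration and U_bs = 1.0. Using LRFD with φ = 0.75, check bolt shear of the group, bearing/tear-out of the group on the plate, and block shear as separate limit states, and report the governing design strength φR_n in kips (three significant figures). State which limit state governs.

74.2 kips (block shear governs)

Bolt shear: A_b = π·0.875²/4 = 0.6013 in²; R_n = 84 × 0.6013 × 4 × 1 = 202 kips → 0.75 × 202 = 152 kips.
Bearing: edge l_c = 1.406, r_n = 29.53 kips; interior l_c = 2.188, r_n = 36.75 kips; R_n = 29.53 + 3·36.75 = 139.8 kips → 105 kips.
Block shear: A_gv = 2.812, A_nv = 1.938, A_nt = 0.25 in²; R_n = min(0.6F_uA_nv, 0.6F_yA_gv) + U_bs·F_u·A_nt = 98.88 kips → 74.2 kips.
Block shear governs: 74.2 kips.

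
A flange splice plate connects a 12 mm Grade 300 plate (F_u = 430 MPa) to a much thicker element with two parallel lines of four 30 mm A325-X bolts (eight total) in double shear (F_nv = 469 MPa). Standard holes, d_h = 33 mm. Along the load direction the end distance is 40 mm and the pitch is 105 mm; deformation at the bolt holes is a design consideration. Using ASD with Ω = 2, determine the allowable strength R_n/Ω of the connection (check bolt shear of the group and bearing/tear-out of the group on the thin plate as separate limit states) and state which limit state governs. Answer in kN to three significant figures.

Bolt shear: A_b = π·30²/4 = 706.9 mm²; R_n = 469 × 706.9 × 8 × 2 / 1000 = 5304 kN → 5304 / 2 = 2650 kN.
Bearing (1.2 l_c t F_u ≤ 2.4 d t F_u): upper limit = 2.4·30·12·430 / 1000 = 371.5 kN.
  Edge l_c = 40 − 33/2 = 23.5 → r_n = 145.5 kN; interior l_c = 105 − 33 = 72 → r_n = 371.5 kN.
  R_n,bearing = 2·145.5 + 6·371.5 = 2520 kN → 2520 / 2 = 1260 kN.
Bearing governs: 1260 kN.

1260 kN (bearing governs)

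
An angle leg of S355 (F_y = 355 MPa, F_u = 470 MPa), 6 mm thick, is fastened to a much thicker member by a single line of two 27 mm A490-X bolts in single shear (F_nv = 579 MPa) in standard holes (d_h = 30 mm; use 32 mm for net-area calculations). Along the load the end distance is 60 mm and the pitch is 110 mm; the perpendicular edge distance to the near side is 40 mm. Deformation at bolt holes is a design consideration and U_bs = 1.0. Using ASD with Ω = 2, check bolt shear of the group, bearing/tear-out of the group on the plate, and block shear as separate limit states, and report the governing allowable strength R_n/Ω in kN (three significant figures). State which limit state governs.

Bolt shear: A_b = π·27²/4 = 572.6 mm²; R_n = 579 × 572.6 × 2 × 1 / 1000 = 663 kN → 663 / 2 = 332 kN.
Bearing: edge l_c = 45, r_n = 152.3 kN; interior l_c = 80, r_n = 182.7 kN; R_n = 152.3 + 1·182.7 = 335 kN → 168 kN.
Block shear: A_gv = 1020, A_nv = 732, A_nt = 144 mm²; R_n = min(0.6F_uA_nv, 0.6F_yA_gv) + U_bs·F_u·A_nt = 274.1 kN → 137 kN.
Block shear governs: 137 kN.

137 kN (block shear governs)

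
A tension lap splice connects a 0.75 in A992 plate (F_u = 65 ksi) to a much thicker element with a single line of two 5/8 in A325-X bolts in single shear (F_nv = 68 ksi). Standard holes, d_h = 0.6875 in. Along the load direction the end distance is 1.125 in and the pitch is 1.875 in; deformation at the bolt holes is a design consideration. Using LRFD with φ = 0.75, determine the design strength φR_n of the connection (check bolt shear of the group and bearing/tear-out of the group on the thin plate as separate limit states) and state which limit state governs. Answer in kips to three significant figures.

31.3 kips (bolt shear governs)

Bolt shear: A_b = π·0.625²/4 = 0.3068 in²; R_n = 68 × 0.3068 × 2 × 1 = 41.72 kips → 0.75 × 41.72 = 31.3 kips.
Bearing (1.2 l_c t F_u ≤ 2.4 d t F_u): upper limit = 2.4·0.625·0.75·65 = 73.12 kips.
  Edge l_c = 1.125 − 0.6875/2 = 0.7812 → r_n = 45.7 kips; interior l_c = 1.875 − 0.6875 = 1.188 → r_n = 69.47 kips.
  R_n,bearing = 1·45.7 + 1·69.47 = 115.2 kips → 0.75 × 115.2 = 86.4 kips.
Bolt shear governs: 31.3 kips.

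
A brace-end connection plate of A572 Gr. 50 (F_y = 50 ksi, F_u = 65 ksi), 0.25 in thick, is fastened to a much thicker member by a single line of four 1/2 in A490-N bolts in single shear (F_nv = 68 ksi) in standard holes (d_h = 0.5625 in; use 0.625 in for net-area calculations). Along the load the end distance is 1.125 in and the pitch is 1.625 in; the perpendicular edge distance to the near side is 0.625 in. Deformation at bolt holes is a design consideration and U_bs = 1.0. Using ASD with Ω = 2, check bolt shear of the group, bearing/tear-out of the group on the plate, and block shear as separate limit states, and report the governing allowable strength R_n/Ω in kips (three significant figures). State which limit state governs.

21.1 kips (block shear governs)

Bolt shear: A_b = π·0.5²/4 = 0.1963 in²; R_n = 68 × 0.1963 × 4 × 1 = 53.41 kips → 53.41 / 2 = 26.7 kips.
Bearing: edge l_c = 0.8438, r_n = 16.45 kips; interior l_c = 1.062, r_n = 19.5 kips; R_n = 16.45 + 3·19.5 = 74.95 kips → 37.5 kips.
Block shear: A_gv = 1.5, A_nv = 0.9531, A_nt = 0.07812 in²; R_n = min(0.6F_uA_nv, 0.6F_yA_gv) + U_bs·F_u·A_nt = 42.25 kips → 21.1 kips.
Block shear governs: 21.1 kips.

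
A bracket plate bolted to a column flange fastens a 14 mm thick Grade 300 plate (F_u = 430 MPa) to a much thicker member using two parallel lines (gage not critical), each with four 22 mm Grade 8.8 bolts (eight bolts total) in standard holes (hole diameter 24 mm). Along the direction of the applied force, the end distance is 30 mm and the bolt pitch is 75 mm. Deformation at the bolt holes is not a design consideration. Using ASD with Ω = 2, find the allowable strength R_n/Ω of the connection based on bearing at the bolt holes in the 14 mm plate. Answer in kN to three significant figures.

1350 kN

Per bolt r_n = 1.5 l_c t F_u ≤ 3.0 d t F_u; upper limit = 3.0 × 22 × 14 × 430 / 1000 = 397.3 kN.
Edge bolt: l_c = 30 − 24/2 = 18 mm → 1.5 × 18 × 14 × 430 / 1000 = 162.5 → r_n = 162.5 kN.
Interior bolts: l_c = 75 − 24 = 51 mm → 1.5 × 51 × 14 × 430 / 1000 = 460.5 → r_n = 397.3 kN.
R_n = 2 × 162.5 + 6 × 397.3 = 2709 kN.
Allowable strength R_n/Ω = 2709 / 2 = 1350 kN.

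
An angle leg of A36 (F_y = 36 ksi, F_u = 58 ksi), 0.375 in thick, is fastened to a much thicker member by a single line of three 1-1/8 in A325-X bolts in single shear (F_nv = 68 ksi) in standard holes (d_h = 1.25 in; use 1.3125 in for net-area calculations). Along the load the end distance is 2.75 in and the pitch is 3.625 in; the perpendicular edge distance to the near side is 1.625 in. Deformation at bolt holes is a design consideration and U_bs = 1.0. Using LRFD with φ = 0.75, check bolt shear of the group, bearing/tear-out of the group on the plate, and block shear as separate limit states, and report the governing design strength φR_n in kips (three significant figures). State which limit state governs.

76.6 kips (block shear governs)

Bolt shear: A_b = π·1.125²/4 = 0.994 in²; R_n = 68 × 0.994 × 3 × 1 = 202.8 kips → 0.75 × 202.8 = 152 kips.
Bearing: edge l_c = 2.125, r_n = 55.46 kips; interior l_c = 2.375, r_n = 58.72 kips; R_n = 55.46 + 2·58.72 = 172.9 kips → 130 kips.
Block shear: A_gv = 3.75, A_nv = 2.52, A_nt = 0.3633 in²; R_n = min(0.6F_uA_nv, 0.6F_yA_gv) + U_bs·F_u·A_nt = 102.1 kips → 76.6 kips.
Block shear governs: 76.6 kips.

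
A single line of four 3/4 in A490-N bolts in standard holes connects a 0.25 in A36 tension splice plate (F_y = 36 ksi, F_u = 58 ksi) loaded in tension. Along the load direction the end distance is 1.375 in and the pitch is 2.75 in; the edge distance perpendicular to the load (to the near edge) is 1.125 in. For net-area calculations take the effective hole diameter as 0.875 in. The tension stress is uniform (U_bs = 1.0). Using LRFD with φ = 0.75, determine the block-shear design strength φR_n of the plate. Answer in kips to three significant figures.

Shear plane L_v = 1.375 + 3·2.75 = 9.625 in; A_gv = 9.625 × 0.25 = 2.406 in².
A_nv = (9.625 − 3.5·0.875) × 0.25 = 1.641 in².
A_nt = (1.125 − 0.5·0.875) × 0.25 = 0.1719 in².
0.6 F_u A_nv = 57.09 kips; 0.6 F_y A_gv = 51.97 kips → shear yielding governs the shear term.
R_n = 51.97 + 1.0 × 58 × 0.1719 = 61.94 kips.
Design strength φR_n = 0.75 × 61.94 = 46.5 kips.

46.5 kips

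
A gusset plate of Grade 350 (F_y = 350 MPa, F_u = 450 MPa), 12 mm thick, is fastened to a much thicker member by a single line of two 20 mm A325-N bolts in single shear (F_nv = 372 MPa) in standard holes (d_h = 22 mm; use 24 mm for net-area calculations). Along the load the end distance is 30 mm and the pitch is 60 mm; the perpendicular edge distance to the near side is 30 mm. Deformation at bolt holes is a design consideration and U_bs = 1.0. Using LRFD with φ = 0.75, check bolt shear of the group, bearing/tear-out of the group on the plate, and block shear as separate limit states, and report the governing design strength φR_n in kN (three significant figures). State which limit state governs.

Bolt shear: A_b = π·20²/4 = 314.2 mm²; R_n = 372 × 314.2 × 2 × 1 / 1000 = 233.7 kN → 0.75 × 233.7 = 175 kN.
Bearing: edge l_c = 19, r_n = 123.1 kN; interior l_c = 38, r_n = 246.2 kN; R_n = 123.1 + 1·246.2 = 369.4 kN → 277 kN.
Block shear: A_gv = 1080, A_nv = 648, A_nt = 216 mm²; R_n = min(0.6F_uA_nv, 0.6F_yA_gv) + U_bs·F_u·A_nt = 272.2 kN → 204 kN.
Bolt shear governs: 175 kN.

175 kN (bolt shear governs)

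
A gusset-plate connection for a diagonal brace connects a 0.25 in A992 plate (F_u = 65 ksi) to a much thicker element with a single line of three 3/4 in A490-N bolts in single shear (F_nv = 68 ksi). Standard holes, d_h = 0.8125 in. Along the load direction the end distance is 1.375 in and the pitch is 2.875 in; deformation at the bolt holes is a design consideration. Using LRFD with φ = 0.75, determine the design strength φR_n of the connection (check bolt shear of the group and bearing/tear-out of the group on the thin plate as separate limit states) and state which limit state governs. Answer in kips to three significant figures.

Bolt shear: A_b = π·0.75²/4 = 0.4418 in²; R_n = 68 × 0.4418 × 3 × 1 = 90.12 kips → 0.75 × 90.12 = 67.6 kips.
Bearing (1.2 l_c t F_u ≤ 2.4 d t F_u): upper limit = 2.4·0.75·0.25·65 = 29.25 kips.
  Edge l_c = 1.375 − 0.8125/2 = 0.9688 → r_n = 18.89 kips; interior l_c = 2.875 − 0.8125 = 2.062 → r_n = 29.25 kips.
  R_n,bearing = 1·18.89 + 2·29.25 = 77.39 kips → 0.75 × 77.39 = 58 kips.
Bearing governs: 58 kips.

58 kips (bearing governs)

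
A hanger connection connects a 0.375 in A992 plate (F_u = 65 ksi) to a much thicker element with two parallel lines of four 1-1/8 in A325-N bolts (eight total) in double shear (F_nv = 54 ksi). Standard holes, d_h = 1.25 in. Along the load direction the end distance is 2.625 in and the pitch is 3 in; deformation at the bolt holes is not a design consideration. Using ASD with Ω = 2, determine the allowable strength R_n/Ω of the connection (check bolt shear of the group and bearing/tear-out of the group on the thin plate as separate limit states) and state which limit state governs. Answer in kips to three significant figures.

265 kips (bearing governs)

Bolt shear: A_b = π·1.125²/4 = 0.994 in²; R_n = 54 × 0.994 × 8 × 2 = 858.8 kips → 858.8 / 2 = 429 kips.
Bearing (1.5 l_c t F_u ≤ 3.0 d t F_u): upper limit = 3.0·1.125·0.375·65 = 82.27 kips.
  Edge l_c = 2.625 − 1.25/2 = 2 → r_n = 73.12 kips; interior l_c = 3 − 1.25 = 1.75 → r_n = 63.98 kips.
  R_n,bearing = 2·73.12 + 6·63.98 = 530.2 kips → 530.2 / 2 = 265 kips.
Bearing governs: 265 kips.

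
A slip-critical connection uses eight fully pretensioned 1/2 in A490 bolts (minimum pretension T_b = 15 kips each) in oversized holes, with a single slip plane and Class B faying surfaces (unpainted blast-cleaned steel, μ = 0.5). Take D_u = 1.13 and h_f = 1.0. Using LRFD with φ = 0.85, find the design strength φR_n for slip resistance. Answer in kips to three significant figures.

R_n = μ · D_u · h_f · T_b · n_s · n_b = 0.5 × 1.13 × 1.0 × 15 × 1 × 8 = 67.8 kips.
Design strength φR_n = 0.85 × 67.8 = 57.6 kips.

57.6 kips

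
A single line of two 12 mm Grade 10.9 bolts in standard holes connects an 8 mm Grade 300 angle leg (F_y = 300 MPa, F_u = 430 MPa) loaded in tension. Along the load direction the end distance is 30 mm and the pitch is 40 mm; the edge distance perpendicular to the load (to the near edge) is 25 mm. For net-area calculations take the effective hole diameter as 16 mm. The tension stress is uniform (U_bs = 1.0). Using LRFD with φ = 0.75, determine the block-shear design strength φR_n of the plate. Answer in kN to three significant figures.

Shear plane L_v = 30 + 1·40 = 70 mm; A_gv = 70 × 8 = 560 mm².
A_nv = (70 − 1.5·16) × 8 = 368 mm².
A_nt = (25 − 0.5·16) × 8 = 136 mm².
0.6 F_u A_nv = 94.94 kN; 0.6 F_y A_gv = 100.8 kN → shear rupture governs the shear term.
R_n = 94.94 + 1.0 × 430 × 136 / 1000 = 153.4 kN.
Design strength φR_n = 0.75 × 153.4 = 115 kN.

115 kN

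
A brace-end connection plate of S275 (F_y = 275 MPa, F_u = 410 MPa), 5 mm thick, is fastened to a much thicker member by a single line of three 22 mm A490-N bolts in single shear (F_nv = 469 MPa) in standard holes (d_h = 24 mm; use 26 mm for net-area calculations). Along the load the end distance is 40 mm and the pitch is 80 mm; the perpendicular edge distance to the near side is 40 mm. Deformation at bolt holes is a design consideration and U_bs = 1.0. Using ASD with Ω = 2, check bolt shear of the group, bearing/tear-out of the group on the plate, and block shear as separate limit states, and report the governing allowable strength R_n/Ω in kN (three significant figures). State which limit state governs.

Bolt shear: A_b = π·22²/4 = 380.1 mm²; R_n = 469 × 380.1 × 3 × 1 / 1000 = 534.8 kN → 534.8 / 2 = 267 kN.
Bearing: edge l_c = 28, r_n = 68.88 kN; interior l_c = 56, r_n = 108.2 kN; R_n = 68.88 + 2·108.2 = 285.4 kN → 143 kN.
Block shear: A_gv = 1000, A_nv = 675, A_nt = 135 mm²; R_n = min(0.6F_uA_nv, 0.6F_yA_gv) + U_bs·F_u·A_nt = 220.3 kN → 110 kN.
Block shear governs: 110 kN.

110 kN (block shear governs)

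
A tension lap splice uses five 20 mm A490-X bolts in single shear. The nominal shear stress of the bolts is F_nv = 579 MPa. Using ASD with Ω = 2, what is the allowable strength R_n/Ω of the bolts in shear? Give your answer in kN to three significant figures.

A_b = π × 20² / 4 = 314.2 mm².
R_n = F_nv · A_b · n · n_s = 579 × 314.2 × 5 × 1 / 1000 = 909.5 kN.
Allowable strength R_n/Ω = 909.5 / 2 = 455 kN.

455 kN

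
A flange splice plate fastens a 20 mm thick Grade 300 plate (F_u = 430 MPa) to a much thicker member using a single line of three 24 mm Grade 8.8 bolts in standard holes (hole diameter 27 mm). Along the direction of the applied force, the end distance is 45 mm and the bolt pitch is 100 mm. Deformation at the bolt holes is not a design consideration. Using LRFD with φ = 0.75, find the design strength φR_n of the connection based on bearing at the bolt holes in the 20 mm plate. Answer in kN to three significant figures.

1230 kN

Per bolt r_n = 1.5 l_c t F_u ≤ 3.0 d t F_u; upper limit = 3.0 × 24 × 20 × 430 / 1000 = 619.2 kN.
Edge bolt: l_c = 45 − 27/2 = 31.5 mm → 1.5 × 31.5 × 20 × 430 / 1000 = 406.4 → r_n = 406.4 kN.
Interior bolts: l_c = 100 − 27 = 73 mm → 1.5 × 73 × 20 × 430 / 1000 = 941.7 → r_n = 619.2 kN.
R_n = 1 × 406.4 + 2 × 619.2 = 1645 kN.
Design strength φR_n = 0.75 × 1645 = 1230 kN.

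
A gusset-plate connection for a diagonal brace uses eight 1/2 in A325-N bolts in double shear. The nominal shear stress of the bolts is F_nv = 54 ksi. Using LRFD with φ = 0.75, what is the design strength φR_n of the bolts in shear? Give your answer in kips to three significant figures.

127 kips

A_b = π × 0.5² / 4 = 0.1963 in².
R_n = F_nv · A_b · n · n_s = 54 × 0.1963 × 8 × 2 = 169.6 kips.
Design strength φR_n = 0.75 × 169.6 = 127 kips.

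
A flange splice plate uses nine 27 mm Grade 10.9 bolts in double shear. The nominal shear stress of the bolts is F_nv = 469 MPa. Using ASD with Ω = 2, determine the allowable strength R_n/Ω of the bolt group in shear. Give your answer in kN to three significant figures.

A_b = π × 27² / 4 = 572.6 mm².
R_n = F_nv · A_b · n · n_s = 469 × 572.6 × 9 × 2 / 1000 = 4834 kN.
Allowable strength R_n/Ω = 4834 / 2 = 2420 kN.

2420 kN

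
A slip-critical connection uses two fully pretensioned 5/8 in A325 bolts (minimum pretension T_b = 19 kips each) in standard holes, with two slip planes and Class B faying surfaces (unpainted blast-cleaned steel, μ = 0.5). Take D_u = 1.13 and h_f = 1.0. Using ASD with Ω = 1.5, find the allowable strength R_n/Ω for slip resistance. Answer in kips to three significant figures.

28.6 kips

R_n = μ · D_u · h_f · T_b · n_s · n_b = 0.5 × 1.13 × 1.0 × 19 × 2 × 2 = 42.94 kips.
Allowable strength R_n/Ω = 42.94 / 1.5 = 28.6 kips.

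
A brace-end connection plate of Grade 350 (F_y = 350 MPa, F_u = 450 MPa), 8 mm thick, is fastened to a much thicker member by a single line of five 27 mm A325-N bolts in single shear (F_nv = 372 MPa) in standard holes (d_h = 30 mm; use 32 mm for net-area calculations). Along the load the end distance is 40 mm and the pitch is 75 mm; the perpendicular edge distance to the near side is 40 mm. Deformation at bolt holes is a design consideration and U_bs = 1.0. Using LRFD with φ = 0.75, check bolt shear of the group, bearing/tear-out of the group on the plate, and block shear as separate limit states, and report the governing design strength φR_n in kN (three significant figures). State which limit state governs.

382 kN (block shear governs)

Bolt shear: A_b = π·27²/4 = 572.6 mm²; R_n = 372 × 572.6 × 5 × 1 / 1000 = 1065 kN → 0.75 × 1065 = 799 kN.
Bearing: edge l_c = 25, r_n = 108 kN; interior l_c = 45, r_n = 194.4 kN; R_n = 108 + 4·194.4 = 885.6 kN → 664 kN.
Block shear: A_gv = 2720, A_nv = 1568, A_nt = 192 mm²; R_n = min(0.6F_uA_nv, 0.6F_yA_gv) + U_bs·F_u·A_nt = 509.8 kN → 382 kN.
Block shear governs: 382 kN.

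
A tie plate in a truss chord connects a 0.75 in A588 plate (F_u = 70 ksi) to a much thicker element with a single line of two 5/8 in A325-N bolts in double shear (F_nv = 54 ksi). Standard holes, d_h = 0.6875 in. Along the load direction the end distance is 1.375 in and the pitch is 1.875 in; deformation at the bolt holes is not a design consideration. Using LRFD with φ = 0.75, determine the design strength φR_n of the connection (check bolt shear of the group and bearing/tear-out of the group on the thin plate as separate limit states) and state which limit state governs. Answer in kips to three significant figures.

49.7 kips (bolt shear governs)

Bolt shear: A_b = π·0.625²/4 = 0.3068 in²; R_n = 54 × 0.3068 × 2 × 2 = 66.27 kips → 0.75 × 66.27 = 49.7 kips.
Bearing (1.5 l_c t F_u ≤ 3.0 d t F_u): upper limit = 3.0·0.625·0.75·70 = 98.44 kips.
  Edge l_c = 1.375 − 0.6875/2 = 1.031 → r_n = 81.21 kips; interior l_c = 1.875 − 0.6875 = 1.188 → r_n = 93.52 kips.
  R_n,bearing = 1·81.21 + 1·93.52 = 174.7 kips → 0.75 × 174.7 = 131 kips.
Bolt shear governs: 49.7 kips.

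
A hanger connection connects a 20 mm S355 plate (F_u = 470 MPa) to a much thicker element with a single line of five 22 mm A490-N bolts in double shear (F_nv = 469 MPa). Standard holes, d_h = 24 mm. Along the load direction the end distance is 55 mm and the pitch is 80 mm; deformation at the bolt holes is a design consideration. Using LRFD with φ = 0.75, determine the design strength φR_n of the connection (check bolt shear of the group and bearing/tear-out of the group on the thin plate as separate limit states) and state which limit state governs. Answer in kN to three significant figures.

1340 kN (bolt shear governs)

Bolt shear: A_b = π·22²/4 = 380.1 mm²; R_n = 469 × 380.1 × 5 × 2 / 1000 = 1783 kN → 0.75 × 1783 = 1340 kN.
Bearing (1.2 l_c t F_u ≤ 2.4 d t F_u): upper limit = 2.4·22·20·470 / 1000 = 496.3 kN.
  Edge l_c = 55 − 24/2 = 43 → r_n = 485 kN; interior l_c = 80 − 24 = 56 → r_n = 496.3 kN.
  R_n,bearing = 1·485 + 4·496.3 = 2470 kN → 0.75 × 2470 = 1850 kN.
Bolt shear governs: 1340 kN.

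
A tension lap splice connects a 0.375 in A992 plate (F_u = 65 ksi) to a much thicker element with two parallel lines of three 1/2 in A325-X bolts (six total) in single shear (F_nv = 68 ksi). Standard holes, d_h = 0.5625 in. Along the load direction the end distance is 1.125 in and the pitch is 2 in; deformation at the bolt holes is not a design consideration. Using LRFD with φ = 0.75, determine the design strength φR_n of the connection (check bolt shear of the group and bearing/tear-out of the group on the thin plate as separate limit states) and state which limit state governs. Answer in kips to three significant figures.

Bolt shear: A_b = π·0.5²/4 = 0.1963 in²; R_n = 68 × 0.1963 × 6 × 1 = 80.11 kips → 0.75 × 80.11 = 60.1 kips.
Bearing (1.5 l_c t F_u ≤ 3.0 d t F_u): upper limit = 3.0·0.5·0.375·65 = 36.56 kips.
  Edge l_c = 1.125 − 0.5625/2 = 0.8438 → r_n = 30.85 kips; interior l_c = 2 − 0.5625 = 1.438 → r_n = 36.56 kips.
  R_n,bearing = 2·30.85 + 4·36.56 = 207.9 kips → 0.75 × 207.9 = 156 kips.
Bolt shear governs: 60.1 kips.

60.1 kips (bolt shear governs)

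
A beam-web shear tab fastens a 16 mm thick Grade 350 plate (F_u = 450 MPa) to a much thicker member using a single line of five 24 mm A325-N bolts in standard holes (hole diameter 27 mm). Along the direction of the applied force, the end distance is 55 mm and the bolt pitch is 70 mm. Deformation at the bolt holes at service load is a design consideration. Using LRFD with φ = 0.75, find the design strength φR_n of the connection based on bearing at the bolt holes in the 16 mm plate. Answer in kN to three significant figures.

1380 kN

Per bolt r_n = 1.2 l_c t F_u ≤ 2.4 d t F_u; upper limit = 2.4 × 24 × 16 × 450 / 1000 = 414.7 kN.
Edge bolt: l_c = 55 − 27/2 = 41.5 mm → 1.2 × 41.5 × 16 × 450 / 1000 = 358.6 → r_n = 358.6 kN.
Interior bolts: l_c = 70 − 27 = 43 mm → 1.2 × 43 × 16 × 450 / 1000 = 371.5 → r_n = 371.5 kN.
R_n = 1 × 358.6 + 4 × 371.5 = 1845 kN.
Design strength φR_n = 0.75 × 1845 = 1380 kN.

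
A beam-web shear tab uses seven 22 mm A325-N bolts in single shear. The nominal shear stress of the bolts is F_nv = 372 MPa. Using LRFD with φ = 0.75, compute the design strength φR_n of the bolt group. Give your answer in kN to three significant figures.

A_b = π × 22² / 4 = 380.1 mm².
R_n = F_nv · A_b · n · n_s = 372 × 380.1 × 7 × 1 / 1000 = 989.9 kN.
Design strength φR_n = 0.75 × 989.9 = 742 kN.

742 kN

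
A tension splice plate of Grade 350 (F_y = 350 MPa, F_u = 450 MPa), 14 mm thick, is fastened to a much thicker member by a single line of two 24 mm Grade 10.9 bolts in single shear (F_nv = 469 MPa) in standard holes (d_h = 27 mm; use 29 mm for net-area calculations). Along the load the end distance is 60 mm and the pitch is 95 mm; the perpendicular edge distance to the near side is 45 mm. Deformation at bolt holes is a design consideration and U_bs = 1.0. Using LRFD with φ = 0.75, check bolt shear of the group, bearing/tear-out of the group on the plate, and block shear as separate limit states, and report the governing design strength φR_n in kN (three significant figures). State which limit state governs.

318 kN (bolt shear governs)

Bolt shear: A_b = π·24²/4 = 452.4 mm²; R_n = 469 × 452.4 × 2 × 1 / 1000 = 424.3 kN → 0.75 × 424.3 = 318 kN.
Bearing: edge l_c = 46.5, r_n = 351.5 kN; interior l_c = 68, r_n = 362.9 kN; R_n = 351.5 + 1·362.9 = 714.4 kN → 536 kN.
Block shear: A_gv = 2170, A_nv = 1561, A_nt = 427 mm²; R_n = min(0.6F_uA_nv, 0.6F_yA_gv) + U_bs·F_u·A_nt = 613.6 kN → 460 kN.
Bolt shear governs: 318 kN.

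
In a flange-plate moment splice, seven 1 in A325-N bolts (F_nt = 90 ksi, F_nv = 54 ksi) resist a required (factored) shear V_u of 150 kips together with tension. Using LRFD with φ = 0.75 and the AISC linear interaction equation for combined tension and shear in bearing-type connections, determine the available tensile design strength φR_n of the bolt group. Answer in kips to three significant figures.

A_b = π·1²/4 = 0.7854 in²; f_rv = 150 / (7 × 0.7854) = 27.28 ksi.
F'_nt = 1.3 F_nt − (F_nt / φF_nv) f_rv = 1.3·90 − (90/(0.75·54))·27.28 = 56.37 ksi, capped at F_nt → F'_nt = 56.37 ksi.
R_n = F'_nt · A_b · n = 56.37 × 0.7854 × 7 = 309.9 kips.
Design strength φR_n = 0.75 × 309.9 = 232 kips.

232 kips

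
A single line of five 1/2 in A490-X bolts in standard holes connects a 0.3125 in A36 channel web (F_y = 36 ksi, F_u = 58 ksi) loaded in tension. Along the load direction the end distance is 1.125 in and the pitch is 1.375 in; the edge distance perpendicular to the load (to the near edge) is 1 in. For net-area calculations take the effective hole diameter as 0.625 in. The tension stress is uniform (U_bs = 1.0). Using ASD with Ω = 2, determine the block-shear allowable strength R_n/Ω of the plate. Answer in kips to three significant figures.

Shear plane L_v = 1.125 + 4·1.375 = 6.625 in; A_gv = 6.625 × 0.3125 = 2.07 in².
A_nv = (6.625 − 4.5·0.625) × 0.3125 = 1.191 in².
A_nt = (1 − 0.5·0.625) × 0.3125 = 0.2148 in².
0.6 F_u A_nv = 41.46 kips; 0.6 F_y A_gv = 44.72 kips → shear rupture governs the shear term.
R_n = 41.46 + 1.0 × 58 × 0.2148 = 53.92 kips.
Allowable strength R_n/Ω = 53.92 / 2 = 27 kips.

27 kips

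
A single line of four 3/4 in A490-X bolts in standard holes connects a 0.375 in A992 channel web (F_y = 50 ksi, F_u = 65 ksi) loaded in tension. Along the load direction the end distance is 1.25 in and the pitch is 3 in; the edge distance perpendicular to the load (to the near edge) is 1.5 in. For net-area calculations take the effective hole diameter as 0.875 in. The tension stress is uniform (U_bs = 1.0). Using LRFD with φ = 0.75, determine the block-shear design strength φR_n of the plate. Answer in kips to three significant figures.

98.3 kips

Shear plane L_v = 1.25 + 3·3 = 10.25 in; A_gv = 10.25 × 0.375 = 3.844 in².
A_nv = (10.25 − 3.5·0.875) × 0.375 = 2.695 in².
A_nt = (1.5 − 0.5·0.875) × 0.375 = 0.3984 in².
0.6 F_u A_nv = 105.1 kips; 0.6 F_y A_gv = 115.3 kips → shear rupture governs the shear term.
R_n = 105.1 + 1.0 × 65 × 0.3984 = 131 kips.
Design strength φR_n = 0.75 × 131 = 98.3 kips.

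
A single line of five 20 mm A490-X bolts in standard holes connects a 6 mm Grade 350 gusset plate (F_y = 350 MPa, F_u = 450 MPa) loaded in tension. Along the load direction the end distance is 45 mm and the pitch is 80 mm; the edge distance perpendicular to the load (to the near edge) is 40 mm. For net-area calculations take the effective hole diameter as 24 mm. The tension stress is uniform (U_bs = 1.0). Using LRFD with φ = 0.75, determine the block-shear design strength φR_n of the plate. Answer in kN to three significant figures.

Shear plane L_v = 45 + 4·80 = 365 mm; A_gv = 365 × 6 = 2190 mm².
A_nv = (365 − 4.5·24) × 6 = 1542 mm².
A_nt = (40 − 0.5·24) × 6 = 168 mm².
0.6 F_u A_nv = 416.3 kN; 0.6 F_y A_gv = 459.9 kN → shear rupture governs the shear term.
R_n = 416.3 + 1.0 × 450 × 168 / 1000 = 491.9 kN.
Design strength φR_n = 0.75 × 491.9 = 369 kN.

369 kN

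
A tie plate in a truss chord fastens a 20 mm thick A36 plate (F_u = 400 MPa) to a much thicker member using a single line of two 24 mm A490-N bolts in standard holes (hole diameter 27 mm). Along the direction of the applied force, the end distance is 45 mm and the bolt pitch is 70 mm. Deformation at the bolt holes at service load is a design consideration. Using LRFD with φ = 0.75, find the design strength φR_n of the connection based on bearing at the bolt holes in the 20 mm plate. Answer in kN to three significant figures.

536 kN

Per bolt r_n = 1.2 l_c t F_u ≤ 2.4 d t F_u; upper limit = 2.4 × 24 × 20 × 400 / 1000 = 460.8 kN.
Edge bolt: l_c = 45 − 27/2 = 31.5 mm → 1.2 × 31.5 × 20 × 400 / 1000 = 302.4 → r_n = 302.4 kN.
Interior bolts: l_c = 70 − 27 = 43 mm → 1.2 × 43 × 20 × 400 / 1000 = 412.8 → r_n = 412.8 kN.
R_n = 1 × 302.4 + 1 × 412.8 = 715.2 kN.
Design strength φR_n = 0.75 × 715.2 = 536 kN.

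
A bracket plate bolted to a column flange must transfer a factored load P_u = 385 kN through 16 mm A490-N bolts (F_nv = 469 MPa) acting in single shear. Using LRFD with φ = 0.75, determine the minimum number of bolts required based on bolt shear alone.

6 bolts

A_b = π·16²/4 = 201.1 mm².
Per-bolt design strength φR_n = 0.75 × 469 × 201.1 × 1 / 1000 = 70.72 kN.
n ≥ 385 / 70.72 = 5.444 → use 6 bolts.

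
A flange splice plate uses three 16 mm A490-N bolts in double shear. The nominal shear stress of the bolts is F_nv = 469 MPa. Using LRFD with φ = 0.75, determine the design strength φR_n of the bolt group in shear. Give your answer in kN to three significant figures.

424 kN

A_b = π × 16² / 4 = 201.1 mm².
R_n = F_nv · A_b · n · n_s = 469 × 201.1 × 3 × 2 / 1000 = 565.8 kN.
Design strength φR_n = 0.75 × 565.8 = 424 kN.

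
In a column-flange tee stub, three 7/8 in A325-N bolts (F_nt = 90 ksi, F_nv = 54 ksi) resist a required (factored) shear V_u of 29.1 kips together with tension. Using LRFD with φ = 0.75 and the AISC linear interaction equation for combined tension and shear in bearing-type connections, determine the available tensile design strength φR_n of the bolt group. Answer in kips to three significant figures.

A_b = π·0.875²/4 = 0.6013 in²; f_rv = 29.1 / (3 × 0.6013) = 16.13 ksi.
F'_nt = 1.3 F_nt − (F_nt / φF_nv) f_rv = 1.3·90 − (90/(0.75·54))·16.13 = 81.15 ksi, capped at F_nt → F'_nt = 81.15 ksi.
R_n = F'_nt · A_b · n = 81.15 × 0.6013 × 3 = 146.4 kips.
Design strength φR_n = 0.75 × 146.4 = 110 kips.

110 kips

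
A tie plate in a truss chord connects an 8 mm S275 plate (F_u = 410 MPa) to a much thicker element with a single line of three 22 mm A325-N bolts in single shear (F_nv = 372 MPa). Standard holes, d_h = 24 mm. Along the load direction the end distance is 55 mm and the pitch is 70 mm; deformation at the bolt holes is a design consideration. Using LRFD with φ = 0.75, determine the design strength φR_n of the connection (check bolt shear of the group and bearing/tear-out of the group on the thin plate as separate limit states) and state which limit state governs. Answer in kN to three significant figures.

Bolt shear: A_b = π·22²/4 = 380.1 mm²; R_n = 372 × 380.1 × 3 × 1 / 1000 = 424.2 kN → 0.75 × 424.2 = 318 kN.
Bearing (1.2 l_c t F_u ≤ 2.4 d t F_u): upper limit = 2.4·22·8·410 / 1000 = 173.2 kN.
  Edge l_c = 55 − 24/2 = 43 → r_n = 169.2 kN; interior l_c = 70 − 24 = 46 → r_n = 173.2 kN.
  R_n,bearing = 1·169.2 + 2·173.2 = 515.6 kN → 0.75 × 515.6 = 387 kN.
Bolt shear governs: 318 kN.

318 kN (bolt shear governs)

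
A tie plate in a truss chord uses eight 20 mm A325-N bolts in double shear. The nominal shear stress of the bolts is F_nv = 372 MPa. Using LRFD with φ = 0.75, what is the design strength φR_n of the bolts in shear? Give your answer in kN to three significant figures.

A_b = π × 20² / 4 = 314.2 mm².
R_n = F_nv · A_b · n · n_s = 372 × 314.2 × 8 × 2 / 1000 = 1870 kN.
Design strength φR_n = 0.75 × 1870 = 1400 kN.

1400 kN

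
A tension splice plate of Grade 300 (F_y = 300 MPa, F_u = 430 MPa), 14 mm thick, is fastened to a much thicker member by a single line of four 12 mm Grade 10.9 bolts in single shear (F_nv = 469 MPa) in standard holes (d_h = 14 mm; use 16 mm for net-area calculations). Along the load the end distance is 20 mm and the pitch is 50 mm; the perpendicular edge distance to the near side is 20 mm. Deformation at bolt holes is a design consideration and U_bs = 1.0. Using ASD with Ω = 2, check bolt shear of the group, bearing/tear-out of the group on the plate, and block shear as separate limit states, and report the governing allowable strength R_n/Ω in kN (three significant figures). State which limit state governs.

Bolt shear: A_b = π·12²/4 = 113.1 mm²; R_n = 469 × 113.1 × 4 × 1 / 1000 = 212.2 kN → 212.2 / 2 = 106 kN.
Bearing: edge l_c = 13, r_n = 93.91 kN; interior l_c = 36, r_n = 173.4 kN; R_n = 93.91 + 3·173.4 = 614 kN → 307 kN.
Block shear: A_gv = 2380, A_nv = 1596, A_nt = 168 mm²; R_n = min(0.6F_uA_nv, 0.6F_yA_gv) + U_bs·F_u·A_nt = 484 kN → 242 kN.
Bolt shear governs: 106 kN.

106 kN (bolt shear governs)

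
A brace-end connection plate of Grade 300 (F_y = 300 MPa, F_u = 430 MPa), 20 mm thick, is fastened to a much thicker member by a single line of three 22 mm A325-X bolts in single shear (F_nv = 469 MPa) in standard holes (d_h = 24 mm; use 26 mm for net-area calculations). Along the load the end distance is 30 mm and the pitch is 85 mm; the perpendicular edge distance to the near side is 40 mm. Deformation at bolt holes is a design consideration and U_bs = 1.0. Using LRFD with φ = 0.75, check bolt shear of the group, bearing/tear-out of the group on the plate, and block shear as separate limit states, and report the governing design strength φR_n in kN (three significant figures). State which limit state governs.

401 kN (bolt shear governs)

Bolt shear: A_b = π·22²/4 = 380.1 mm²; R_n = 469 × 380.1 × 3 × 1 / 1000 = 534.8 kN → 0.75 × 534.8 = 401 kN.
Bearing: edge l_c = 18, r_n = 185.8 kN; interior l_c = 61, r_n = 454.1 kN; R_n = 185.8 + 2·454.1 = 1094 kN → 820 kN.
Block shear: A_gv = 4000, A_nv = 2700, A_nt = 540 mm²; R_n = min(0.6F_uA_nv, 0.6F_yA_gv) + U_bs·F_u·A_nt = 928.8 kN → 697 kN.
Bolt shear governs: 401 kN.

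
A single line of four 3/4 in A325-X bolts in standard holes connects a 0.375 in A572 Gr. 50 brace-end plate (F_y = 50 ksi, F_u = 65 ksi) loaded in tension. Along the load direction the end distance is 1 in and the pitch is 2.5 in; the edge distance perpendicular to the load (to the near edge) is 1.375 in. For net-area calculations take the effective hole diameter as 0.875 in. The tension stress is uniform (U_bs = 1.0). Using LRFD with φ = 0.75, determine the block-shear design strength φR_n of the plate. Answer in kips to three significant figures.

76.8 kips

Shear plane L_v = 1 + 3·2.5 = 8.5 in; A_gv = 8.5 × 0.375 = 3.188 in².
A_nv = (8.5 − 3.5·0.875) × 0.375 = 2.039 in².
A_nt = (1.375 − 0.5·0.875) × 0.375 = 0.3516 in².
0.6 F_u A_nv = 79.52 kips; 0.6 F_y A_gv = 95.62 kips → shear rupture governs the shear term.
R_n = 79.52 + 1.0 × 65 × 0.3516 = 102.4 kips.
Design strength φR_n = 0.75 × 102.4 = 76.8 kips.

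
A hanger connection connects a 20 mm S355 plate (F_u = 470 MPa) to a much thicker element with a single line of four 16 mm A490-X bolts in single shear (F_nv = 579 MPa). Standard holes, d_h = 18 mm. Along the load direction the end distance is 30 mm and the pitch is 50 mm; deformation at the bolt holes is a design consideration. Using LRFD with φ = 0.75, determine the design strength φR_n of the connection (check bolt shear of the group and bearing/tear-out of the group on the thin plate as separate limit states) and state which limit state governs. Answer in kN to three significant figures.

Bolt shear: A_b = π·16²/4 = 201.1 mm²; R_n = 579 × 201.1 × 4 × 1 / 1000 = 465.7 kN → 0.75 × 465.7 = 349 kN.
Bearing (1.2 l_c t F_u ≤ 2.4 d t F_u): upper limit = 2.4·16·20·470 / 1000 = 361 kN.
  Edge l_c = 30 − 18/2 = 21 → r_n = 236.9 kN; interior l_c = 50 − 18 = 32 → r_n = 361 kN.
  R_n,bearing = 1·236.9 + 3·361 = 1320 kN → 0.75 × 1320 = 990 kN.
Bolt shear governs: 349 kN.

349 kN (bolt shear governs)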